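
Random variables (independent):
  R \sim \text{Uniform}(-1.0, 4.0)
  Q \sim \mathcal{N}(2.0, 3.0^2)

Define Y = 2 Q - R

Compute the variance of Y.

For independent RVs: Var(aX + bY) = a²Var(X) + b²Var(Y)
Var(R) = 2.0833333
Var(Q) = 9
Var(Y) = (-1)²*2.0833333 + 2²*9
= 1*2.0833333 + 4*9 = 38.083333

38.083333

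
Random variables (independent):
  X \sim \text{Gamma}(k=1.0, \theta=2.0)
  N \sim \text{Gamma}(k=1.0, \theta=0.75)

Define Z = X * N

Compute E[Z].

For independent RVs: E[XY] = E[X]*E[Y]
E[X] = 2
E[N] = 0.75
E[Z] = 2 * 0.75 = 1.5

1.5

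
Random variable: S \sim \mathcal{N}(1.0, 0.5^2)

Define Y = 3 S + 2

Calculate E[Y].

For Y = 3S + 2:
E[Y] = 3 * E[S] + 2
E[S] = 1.0 = 1
E[Y] = 3 * 1 + 2 = 5

5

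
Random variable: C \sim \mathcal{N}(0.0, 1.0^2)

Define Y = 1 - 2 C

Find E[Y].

For Y = -2C + 1:
E[Y] = -2 * E[C] + 1
E[C] = 0.0 = 0
E[Y] = -2 * 0 + 1 = 1

1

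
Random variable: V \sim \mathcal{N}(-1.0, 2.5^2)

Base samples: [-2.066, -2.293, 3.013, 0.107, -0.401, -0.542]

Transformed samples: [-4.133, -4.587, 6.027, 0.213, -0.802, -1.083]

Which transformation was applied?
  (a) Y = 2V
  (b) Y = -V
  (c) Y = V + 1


Checking option (a) Y = 2V:
  V = -2.066 -> Y = -4.133 ✓
  V = -2.293 -> Y = -4.587 ✓
  V = 3.013 -> Y = 6.027 ✓
All samples match this transformation.

(a) 2V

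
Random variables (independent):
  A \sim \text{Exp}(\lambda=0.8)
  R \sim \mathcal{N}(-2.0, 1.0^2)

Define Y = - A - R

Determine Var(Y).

For independent RVs: Var(aX + bY) = a²Var(X) + b²Var(Y)
Var(A) = 1.5625
Var(R) = 1
Var(Y) = (-1)²*1.5625 + (-1)²*1
= 1*1.5625 + 1*1 = 2.5625

2.5625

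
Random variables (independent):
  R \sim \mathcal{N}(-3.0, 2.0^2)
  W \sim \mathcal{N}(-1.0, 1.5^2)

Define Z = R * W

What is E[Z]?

For independent RVs: E[XY] = E[X]*E[Y]
E[R] = -3
E[W] = -1
E[Z] = -3 * (-1) = 3

3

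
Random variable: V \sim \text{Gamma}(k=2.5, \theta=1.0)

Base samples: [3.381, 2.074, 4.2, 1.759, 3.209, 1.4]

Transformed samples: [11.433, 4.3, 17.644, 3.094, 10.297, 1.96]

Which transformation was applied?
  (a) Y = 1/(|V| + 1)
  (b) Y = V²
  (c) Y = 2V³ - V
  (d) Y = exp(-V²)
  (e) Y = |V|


Checking option (b) Y = V²:
  V = 3.381 -> Y = 11.433 ✓
  V = 2.074 -> Y = 4.3 ✓
  V = 4.2 -> Y = 17.644 ✓
All samples match this transformation.

(b) V²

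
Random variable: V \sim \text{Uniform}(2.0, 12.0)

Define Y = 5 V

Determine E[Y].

For Y = 5V:
E[Y] = 5 * E[V]
E[V] = (2 + 12)/2 = 7
E[Y] = 5 * 7 = 35

35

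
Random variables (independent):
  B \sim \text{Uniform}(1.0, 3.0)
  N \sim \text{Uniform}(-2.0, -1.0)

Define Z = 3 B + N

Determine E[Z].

E[Z] = 3*E[B] + 1*E[N]
E[B] = 2
E[N] = -1.5
E[Z] = 3*2 + 1*(-1.5) = 4.5

4.5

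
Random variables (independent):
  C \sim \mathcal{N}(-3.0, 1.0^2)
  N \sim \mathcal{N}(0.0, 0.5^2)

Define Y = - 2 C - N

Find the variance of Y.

For independent RVs: Var(aX + bY) = a²Var(X) + b²Var(Y)
Var(C) = 1
Var(N) = 0.25
Var(Y) = (-2)²*1 + (-1)²*0.25
= 4*1 + 1*0.25 = 4.25

4.25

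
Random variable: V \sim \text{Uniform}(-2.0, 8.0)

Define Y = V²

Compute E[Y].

E[V²] = Var(V) + (E[V])² = 8.3333333 + 9 = 17.333333

17.333333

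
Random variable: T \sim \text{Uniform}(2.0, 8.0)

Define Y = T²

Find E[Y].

Using E[X²] = Var(X) + (E[X])²:
E[T] = 5
Var(T) = (8 - 2)^2/12 = 3
E[T²] = 3 + 5² = 3 + 25 = 28

28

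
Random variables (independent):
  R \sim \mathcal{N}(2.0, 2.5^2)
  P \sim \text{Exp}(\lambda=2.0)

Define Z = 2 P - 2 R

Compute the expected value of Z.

E[Z] = -2*E[R] + 2*E[P]
E[R] = 2
E[P] = 0.5
E[Z] = -2*2 + 2*0.5 = -3

-3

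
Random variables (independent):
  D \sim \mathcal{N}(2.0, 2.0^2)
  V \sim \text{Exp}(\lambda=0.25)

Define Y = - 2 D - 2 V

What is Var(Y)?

For independent RVs: Var(aX + bY) = a²Var(X) + b²Var(Y)
Var(D) = 4
Var(V) = 16
Var(Y) = (-2)²*4 + (-2)²*16
= 4*4 + 4*16 = 80

80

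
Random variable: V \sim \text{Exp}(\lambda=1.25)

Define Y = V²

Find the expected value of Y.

Using E[X²] = Var(X) + (E[X])²:
E[V] = 0.8
Var(V) = 1/1.25^2 = 0.64
E[V²] = 0.64 + 0.8² = 0.64 + 0.64 = 1.28

1.28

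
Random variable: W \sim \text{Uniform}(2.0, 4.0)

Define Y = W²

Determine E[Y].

E[W²] = Var(W) + (E[W])² = 0.33333333 + 9 = 9.3333333

9.3333333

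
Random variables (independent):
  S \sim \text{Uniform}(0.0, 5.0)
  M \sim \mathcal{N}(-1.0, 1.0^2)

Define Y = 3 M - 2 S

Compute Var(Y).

For independent RVs: Var(aX + bY) = a²Var(X) + b²Var(Y)
Var(S) = 2.0833333
Var(M) = 1
Var(Y) = (-2)²*2.0833333 + 3²*1
= 4*2.0833333 + 9*1 = 17.333333

17.333333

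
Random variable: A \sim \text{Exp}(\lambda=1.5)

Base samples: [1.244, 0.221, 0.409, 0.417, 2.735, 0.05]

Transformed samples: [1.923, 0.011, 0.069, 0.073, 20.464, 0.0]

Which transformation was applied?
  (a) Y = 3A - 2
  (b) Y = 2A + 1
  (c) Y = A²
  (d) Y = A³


Checking option (d) Y = A³:
  A = 1.244 -> Y = 1.923 ✓
  A = 0.221 -> Y = 0.011 ✓
  A = 0.409 -> Y = 0.069 ✓
All samples match this transformation.

(d) A³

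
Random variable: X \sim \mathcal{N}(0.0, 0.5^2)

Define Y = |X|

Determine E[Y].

For X ~ N(0, 0.5²), E[|X|] = sigma * sqrt(2/pi)
= 0.5 * sqrt(2/pi) = 0.39894228

0.39894228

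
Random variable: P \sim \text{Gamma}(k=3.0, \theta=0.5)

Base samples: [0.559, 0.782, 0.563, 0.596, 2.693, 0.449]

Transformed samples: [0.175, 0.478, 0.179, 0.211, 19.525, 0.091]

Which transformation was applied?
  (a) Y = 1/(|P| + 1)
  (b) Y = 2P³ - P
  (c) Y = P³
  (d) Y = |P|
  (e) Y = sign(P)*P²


Checking option (c) Y = P³:
  P = 0.559 -> Y = 0.175 ✓
  P = 0.782 -> Y = 0.478 ✓
  P = 0.563 -> Y = 0.179 ✓
All samples match this transformation.

(c) P³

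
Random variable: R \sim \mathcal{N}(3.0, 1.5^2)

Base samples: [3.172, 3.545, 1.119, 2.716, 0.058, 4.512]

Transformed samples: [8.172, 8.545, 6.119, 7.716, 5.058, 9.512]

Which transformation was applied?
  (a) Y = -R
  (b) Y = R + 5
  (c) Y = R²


Checking option (b) Y = R + 5:
  R = 3.172 -> Y = 8.172 ✓
  R = 3.545 -> Y = 8.545 ✓
  R = 1.119 -> Y = 6.119 ✓
All samples match this transformation.

(b) R + 5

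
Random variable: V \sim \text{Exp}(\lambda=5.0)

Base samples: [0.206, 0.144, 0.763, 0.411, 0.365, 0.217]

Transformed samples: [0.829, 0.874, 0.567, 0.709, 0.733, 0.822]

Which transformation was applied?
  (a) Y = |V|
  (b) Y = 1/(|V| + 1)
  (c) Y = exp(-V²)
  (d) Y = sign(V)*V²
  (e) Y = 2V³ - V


Checking option (b) Y = 1/(|V| + 1):
  V = 0.206 -> Y = 0.829 ✓
  V = 0.144 -> Y = 0.874 ✓
  V = 0.763 -> Y = 0.567 ✓
All samples match this transformation.

(b) 1/(|V| + 1)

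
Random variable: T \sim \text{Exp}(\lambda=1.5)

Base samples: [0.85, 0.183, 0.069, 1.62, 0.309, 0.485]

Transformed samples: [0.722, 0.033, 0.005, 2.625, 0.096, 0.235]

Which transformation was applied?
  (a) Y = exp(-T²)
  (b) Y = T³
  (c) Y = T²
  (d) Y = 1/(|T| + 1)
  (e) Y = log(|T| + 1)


Checking option (c) Y = T²:
  T = 0.85 -> Y = 0.722 ✓
  T = 0.183 -> Y = 0.033 ✓
  T = 0.069 -> Y = 0.005 ✓
All samples match this transformation.

(c) T²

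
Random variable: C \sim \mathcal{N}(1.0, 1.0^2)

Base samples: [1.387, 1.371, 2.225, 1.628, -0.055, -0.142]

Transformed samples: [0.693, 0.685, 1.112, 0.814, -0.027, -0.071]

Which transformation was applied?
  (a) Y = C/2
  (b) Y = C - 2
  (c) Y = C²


Checking option (a) Y = C/2:
  C = 1.387 -> Y = 0.693 ✓
  C = 1.371 -> Y = 0.685 ✓
  C = 2.225 -> Y = 1.112 ✓
All samples match this transformation.

(a) C/2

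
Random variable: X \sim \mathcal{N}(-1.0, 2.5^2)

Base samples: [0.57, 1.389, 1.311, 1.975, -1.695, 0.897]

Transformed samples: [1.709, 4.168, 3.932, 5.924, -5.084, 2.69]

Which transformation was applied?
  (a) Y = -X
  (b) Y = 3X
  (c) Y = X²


Checking option (b) Y = 3X:
  X = 0.57 -> Y = 1.709 ✓
  X = 1.389 -> Y = 4.168 ✓
  X = 1.311 -> Y = 3.932 ✓
All samples match this transformation.

(b) 3X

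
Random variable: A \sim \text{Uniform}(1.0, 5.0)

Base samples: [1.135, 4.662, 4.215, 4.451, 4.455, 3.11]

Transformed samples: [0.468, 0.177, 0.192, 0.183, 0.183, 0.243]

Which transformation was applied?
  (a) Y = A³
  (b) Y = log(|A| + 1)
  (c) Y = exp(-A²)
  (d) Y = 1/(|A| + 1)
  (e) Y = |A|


Checking option (d) Y = 1/(|A| + 1):
  A = 1.135 -> Y = 0.468 ✓
  A = 4.662 -> Y = 0.177 ✓
  A = 4.215 -> Y = 0.192 ✓
All samples match this transformation.

(d) 1/(|A| + 1)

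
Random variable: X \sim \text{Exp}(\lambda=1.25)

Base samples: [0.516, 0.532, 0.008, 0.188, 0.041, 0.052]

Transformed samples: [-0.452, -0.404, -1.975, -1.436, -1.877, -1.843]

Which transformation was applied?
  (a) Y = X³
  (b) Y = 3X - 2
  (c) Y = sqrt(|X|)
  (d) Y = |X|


Checking option (b) Y = 3X - 2:
  X = 0.516 -> Y = -0.452 ✓
  X = 0.532 -> Y = -0.404 ✓
  X = 0.008 -> Y = -1.975 ✓
All samples match this transformation.

(b) 3X - 2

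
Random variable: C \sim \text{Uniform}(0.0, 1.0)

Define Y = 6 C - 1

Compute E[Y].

For Y = 6C - 1:
E[Y] = 6 * E[C] - 1
E[C] = (0 + 1)/2 = 0.5
E[Y] = 6 * 0.5 - 1 = 2

2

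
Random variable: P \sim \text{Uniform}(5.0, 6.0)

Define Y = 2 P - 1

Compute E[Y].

For Y = 2P - 1:
E[Y] = 2 * E[P] - 1
E[P] = (5 + 6)/2 = 5.5
E[Y] = 2 * 5.5 - 1 = 10

10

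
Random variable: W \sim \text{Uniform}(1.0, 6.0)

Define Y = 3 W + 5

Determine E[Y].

For Y = 3W + 5:
E[Y] = 3 * E[W] + 5
E[W] = (1 + 6)/2 = 3.5
E[Y] = 3 * 3.5 + 5 = 15.5

15.5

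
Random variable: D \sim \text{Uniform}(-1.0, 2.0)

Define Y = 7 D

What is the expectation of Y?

For Y = 7D:
E[Y] = 7 * E[D]
E[D] = (-1 + 2)/2 = 0.5
E[Y] = 7 * 0.5 = 3.5

3.5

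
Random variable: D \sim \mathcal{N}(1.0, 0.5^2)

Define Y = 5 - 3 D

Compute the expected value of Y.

For Y = -3D + 5:
E[Y] = -3 * E[D] + 5
E[D] = 1.0 = 1
E[Y] = -3 * 1 + 5 = 2

2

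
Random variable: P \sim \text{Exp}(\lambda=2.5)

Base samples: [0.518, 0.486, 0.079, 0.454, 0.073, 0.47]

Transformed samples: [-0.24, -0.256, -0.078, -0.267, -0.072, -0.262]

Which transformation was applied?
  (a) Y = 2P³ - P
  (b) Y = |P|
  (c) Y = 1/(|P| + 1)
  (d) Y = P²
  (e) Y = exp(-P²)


Checking option (a) Y = 2P³ - P:
  P = 0.518 -> Y = -0.24 ✓
  P = 0.486 -> Y = -0.256 ✓
  P = 0.079 -> Y = -0.078 ✓
All samples match this transformation.

(a) 2P³ - P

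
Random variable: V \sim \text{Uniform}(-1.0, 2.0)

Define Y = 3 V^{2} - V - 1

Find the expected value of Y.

E[Y] = 3*E[V²] - 1*E[V] - 1
E[V] = 0.5
E[V²] = Var(V) + (E[V])² = 0.75 + 0.25 = 1
E[Y] = 3*1 - 1*0.5 - 1 = 1.5

1.5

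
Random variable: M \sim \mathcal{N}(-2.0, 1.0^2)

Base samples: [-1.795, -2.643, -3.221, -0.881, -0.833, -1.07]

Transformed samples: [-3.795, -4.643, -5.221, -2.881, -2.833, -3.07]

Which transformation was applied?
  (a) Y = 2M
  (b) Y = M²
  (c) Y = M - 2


Checking option (c) Y = M - 2:
  M = -1.795 -> Y = -3.795 ✓
  M = -2.643 -> Y = -4.643 ✓
  M = -3.221 -> Y = -5.221 ✓
All samples match this transformation.

(c) M - 2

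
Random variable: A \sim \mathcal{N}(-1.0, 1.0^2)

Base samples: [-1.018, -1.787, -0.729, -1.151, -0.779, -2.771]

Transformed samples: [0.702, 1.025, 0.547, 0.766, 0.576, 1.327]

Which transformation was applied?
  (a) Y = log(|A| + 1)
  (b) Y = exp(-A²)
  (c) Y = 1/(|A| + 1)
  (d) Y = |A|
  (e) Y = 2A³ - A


Checking option (a) Y = log(|A| + 1):
  A = -1.018 -> Y = 0.702 ✓
  A = -1.787 -> Y = 1.025 ✓
  A = -0.729 -> Y = 0.547 ✓
All samples match this transformation.

(a) log(|A| + 1)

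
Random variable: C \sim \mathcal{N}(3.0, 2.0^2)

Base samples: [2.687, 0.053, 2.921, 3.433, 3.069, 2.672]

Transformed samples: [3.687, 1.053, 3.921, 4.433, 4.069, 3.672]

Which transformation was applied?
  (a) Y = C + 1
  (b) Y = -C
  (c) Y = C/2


Checking option (a) Y = C + 1:
  C = 2.687 -> Y = 3.687 ✓
  C = 0.053 -> Y = 1.053 ✓
  C = 2.921 -> Y = 3.921 ✓
All samples match this transformation.

(a) C + 1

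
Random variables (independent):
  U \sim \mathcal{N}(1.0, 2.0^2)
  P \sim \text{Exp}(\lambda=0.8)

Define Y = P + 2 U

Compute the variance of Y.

For independent RVs: Var(aX + bY) = a²Var(X) + b²Var(Y)
Var(U) = 4
Var(P) = 1.5625
Var(Y) = 2²*4 + 1²*1.5625
= 4*4 + 1*1.5625 = 17.5625

17.5625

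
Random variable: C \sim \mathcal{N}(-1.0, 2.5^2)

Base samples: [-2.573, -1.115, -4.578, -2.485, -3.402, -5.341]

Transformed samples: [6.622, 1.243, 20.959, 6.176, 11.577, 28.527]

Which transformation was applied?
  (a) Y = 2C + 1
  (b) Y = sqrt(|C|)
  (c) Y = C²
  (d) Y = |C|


Checking option (c) Y = C²:
  C = -2.573 -> Y = 6.622 ✓
  C = -1.115 -> Y = 1.243 ✓
  C = -4.578 -> Y = 20.959 ✓
All samples match this transformation.

(c) C²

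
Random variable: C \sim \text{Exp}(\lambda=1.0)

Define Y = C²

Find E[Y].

E[C²] = Var(C) + (E[C])² = 1 + 1 = 2

2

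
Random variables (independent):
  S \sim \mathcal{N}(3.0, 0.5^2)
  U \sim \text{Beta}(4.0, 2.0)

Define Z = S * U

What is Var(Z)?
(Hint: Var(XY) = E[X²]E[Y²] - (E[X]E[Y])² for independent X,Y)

Var(XY) = E[X²]E[Y²] - (E[X]E[Y])²
E[S] = 3, Var(S) = 0.25
E[U] = 0.66666667, Var(U) = 0.031746032
E[S²] = 0.25 + 3² = 9.25
E[U²] = 0.031746032 + 0.66666667² = 0.47619048
Var(Z) = 9.25*0.47619048 - (3*0.66666667)²
= 4.4047619 - 4 = 0.4047619

0.4047619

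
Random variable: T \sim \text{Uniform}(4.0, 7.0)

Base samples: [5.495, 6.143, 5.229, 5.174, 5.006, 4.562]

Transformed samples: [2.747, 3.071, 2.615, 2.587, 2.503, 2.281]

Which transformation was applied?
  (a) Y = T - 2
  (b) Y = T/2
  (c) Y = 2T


Checking option (b) Y = T/2:
  T = 5.495 -> Y = 2.747 ✓
  T = 6.143 -> Y = 3.071 ✓
  T = 5.229 -> Y = 2.615 ✓
All samples match this transformation.

(b) T/2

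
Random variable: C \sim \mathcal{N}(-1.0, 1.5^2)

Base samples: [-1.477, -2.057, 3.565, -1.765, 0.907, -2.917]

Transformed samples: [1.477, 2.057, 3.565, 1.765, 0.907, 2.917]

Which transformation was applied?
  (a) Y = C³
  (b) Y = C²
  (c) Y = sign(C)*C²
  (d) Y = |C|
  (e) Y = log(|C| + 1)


Checking option (d) Y = |C|:
  C = -1.477 -> Y = 1.477 ✓
  C = -2.057 -> Y = 2.057 ✓
  C = 3.565 -> Y = 3.565 ✓
All samples match this transformation.

(d) |C|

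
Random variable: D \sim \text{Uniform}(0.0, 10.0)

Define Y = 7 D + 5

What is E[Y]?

For Y = 7D + 5:
E[Y] = 7 * E[D] + 5
E[D] = (0 + 10)/2 = 5
E[Y] = 7 * 5 + 5 = 40

40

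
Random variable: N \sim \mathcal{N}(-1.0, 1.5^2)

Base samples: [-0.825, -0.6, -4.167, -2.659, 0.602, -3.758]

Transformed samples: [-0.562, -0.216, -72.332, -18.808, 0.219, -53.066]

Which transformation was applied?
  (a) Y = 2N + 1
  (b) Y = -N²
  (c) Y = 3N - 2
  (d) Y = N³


Checking option (d) Y = N³:
  N = -0.825 -> Y = -0.562 ✓
  N = -0.6 -> Y = -0.216 ✓
  N = -4.167 -> Y = -72.332 ✓
All samples match this transformation.

(d) N³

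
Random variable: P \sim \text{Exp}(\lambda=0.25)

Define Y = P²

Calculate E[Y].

E[P²] = Var(P) + (E[P])² = 16 + 16 = 32

32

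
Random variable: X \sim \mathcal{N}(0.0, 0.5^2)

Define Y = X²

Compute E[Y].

Using E[X²] = Var(X) + (E[X])²:
E[X] = 0
Var(X) = 0.5^2 = 0.25
E[X²] = 0.25 + 0² = 0.25 + 0 = 0.25

0.25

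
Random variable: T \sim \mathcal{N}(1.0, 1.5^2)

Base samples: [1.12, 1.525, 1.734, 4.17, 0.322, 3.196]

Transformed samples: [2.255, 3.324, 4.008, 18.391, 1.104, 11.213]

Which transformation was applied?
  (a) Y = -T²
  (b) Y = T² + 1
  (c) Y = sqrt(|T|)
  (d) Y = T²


Checking option (b) Y = T² + 1:
  T = 1.12 -> Y = 2.255 ✓
  T = 1.525 -> Y = 3.324 ✓
  T = 1.734 -> Y = 4.008 ✓
All samples match this transformation.

(b) T² + 1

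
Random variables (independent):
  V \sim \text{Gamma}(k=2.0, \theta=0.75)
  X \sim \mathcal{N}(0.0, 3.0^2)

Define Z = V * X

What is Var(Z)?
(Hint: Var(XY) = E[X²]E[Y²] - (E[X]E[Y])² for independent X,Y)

Var(XY) = E[X²]E[Y²] - (E[X]E[Y])²
E[V] = 1.5, Var(V) = 1.125
E[X] = 0, Var(X) = 9
E[V²] = 1.125 + 1.5² = 3.375
E[X²] = 9 + 0² = 9
Var(Z) = 3.375*9 - (1.5*0)²
= 30.375 - 0 = 30.375

30.375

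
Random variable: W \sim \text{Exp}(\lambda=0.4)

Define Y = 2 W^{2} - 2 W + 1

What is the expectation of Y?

E[Y] = 2*E[W²] - 2*E[W] + 1
E[W] = 2.5
E[W²] = Var(W) + (E[W])² = 6.25 + 6.25 = 12.5
E[Y] = 2*12.5 - 2*2.5 + 1 = 21

21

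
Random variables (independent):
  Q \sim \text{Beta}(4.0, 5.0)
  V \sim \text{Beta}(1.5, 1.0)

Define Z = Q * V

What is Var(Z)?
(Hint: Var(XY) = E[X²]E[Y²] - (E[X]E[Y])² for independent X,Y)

Var(XY) = E[X²]E[Y²] - (E[X]E[Y])²
E[Q] = 0.44444444, Var(Q) = 0.024691358
E[V] = 0.6, Var(V) = 0.068571429
E[Q²] = 0.024691358 + 0.44444444² = 0.22222222
E[V²] = 0.068571429 + 0.6² = 0.42857143
Var(Z) = 0.22222222*0.42857143 - (0.44444444*0.6)²
= 0.095238095 - 0.071111111 = 0.024126984

0.024126984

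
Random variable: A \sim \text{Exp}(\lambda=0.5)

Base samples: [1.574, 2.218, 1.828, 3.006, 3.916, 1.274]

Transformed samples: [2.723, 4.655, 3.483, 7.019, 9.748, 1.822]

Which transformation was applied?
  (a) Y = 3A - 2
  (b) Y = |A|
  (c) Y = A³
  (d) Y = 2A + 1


Checking option (a) Y = 3A - 2:
  A = 1.574 -> Y = 2.723 ✓
  A = 2.218 -> Y = 4.655 ✓
  A = 1.828 -> Y = 3.483 ✓
All samples match this transformation.

(a) 3A - 2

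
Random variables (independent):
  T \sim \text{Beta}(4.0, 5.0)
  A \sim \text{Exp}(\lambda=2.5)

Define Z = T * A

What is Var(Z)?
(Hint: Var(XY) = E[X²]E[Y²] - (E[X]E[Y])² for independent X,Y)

Var(XY) = E[X²]E[Y²] - (E[X]E[Y])²
E[T] = 0.44444444, Var(T) = 0.024691358
E[A] = 0.4, Var(A) = 0.16
E[T²] = 0.024691358 + 0.44444444² = 0.22222222
E[A²] = 0.16 + 0.4² = 0.32
Var(Z) = 0.22222222*0.32 - (0.44444444*0.4)²
= 0.071111111 - 0.031604938 = 0.039506173

0.039506173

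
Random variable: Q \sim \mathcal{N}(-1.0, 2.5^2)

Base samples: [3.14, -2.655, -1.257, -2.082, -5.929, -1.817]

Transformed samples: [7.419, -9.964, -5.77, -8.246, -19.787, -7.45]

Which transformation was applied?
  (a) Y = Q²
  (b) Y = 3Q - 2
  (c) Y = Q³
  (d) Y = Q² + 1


Checking option (b) Y = 3Q - 2:
  Q = 3.14 -> Y = 7.419 ✓
  Q = -2.655 -> Y = -9.964 ✓
  Q = -1.257 -> Y = -5.77 ✓
All samples match this transformation.

(b) 3Q - 2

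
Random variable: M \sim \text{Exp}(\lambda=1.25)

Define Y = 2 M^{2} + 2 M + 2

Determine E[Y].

E[Y] = 2*E[M²] + 2*E[M] + 2
E[M] = 0.8
E[M²] = Var(M) + (E[M])² = 0.64 + 0.64 = 1.28
E[Y] = 2*1.28 + 2*0.8 + 2 = 6.16

6.16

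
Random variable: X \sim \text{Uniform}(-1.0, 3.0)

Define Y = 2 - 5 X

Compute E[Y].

For Y = -5X + 2:
E[Y] = -5 * E[X] + 2
E[X] = (-1 + 3)/2 = 1
E[Y] = -5 * 1 + 2 = -3

-3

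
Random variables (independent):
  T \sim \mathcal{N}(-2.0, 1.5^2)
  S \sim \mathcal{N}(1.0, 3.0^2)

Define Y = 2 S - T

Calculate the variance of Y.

For independent RVs: Var(aX + bY) = a²Var(X) + b²Var(Y)
Var(T) = 2.25
Var(S) = 9
Var(Y) = (-1)²*2.25 + 2²*9
= 1*2.25 + 4*9 = 38.25

38.25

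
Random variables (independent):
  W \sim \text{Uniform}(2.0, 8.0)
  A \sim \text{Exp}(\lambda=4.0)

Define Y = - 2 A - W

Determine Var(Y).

For independent RVs: Var(aX + bY) = a²Var(X) + b²Var(Y)
Var(W) = 3
Var(A) = 0.0625
Var(Y) = (-1)²*3 + (-2)²*0.0625
= 1*3 + 4*0.0625 = 3.25

3.25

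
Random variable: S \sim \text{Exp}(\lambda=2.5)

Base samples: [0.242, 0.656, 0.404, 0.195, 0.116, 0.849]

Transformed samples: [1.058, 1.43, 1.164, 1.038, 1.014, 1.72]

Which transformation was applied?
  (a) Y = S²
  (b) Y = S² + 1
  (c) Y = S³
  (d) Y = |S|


Checking option (b) Y = S² + 1:
  S = 0.242 -> Y = 1.058 ✓
  S = 0.656 -> Y = 1.43 ✓
  S = 0.404 -> Y = 1.164 ✓
All samples match this transformation.

(b) S² + 1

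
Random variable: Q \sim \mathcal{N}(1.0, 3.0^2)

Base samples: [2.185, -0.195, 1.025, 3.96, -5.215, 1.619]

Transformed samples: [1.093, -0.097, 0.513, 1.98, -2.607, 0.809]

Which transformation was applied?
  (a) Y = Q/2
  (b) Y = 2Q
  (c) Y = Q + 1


Checking option (a) Y = Q/2:
  Q = 2.185 -> Y = 1.093 ✓
  Q = -0.195 -> Y = -0.097 ✓
  Q = 1.025 -> Y = 0.513 ✓
All samples match this transformation.

(a) Q/2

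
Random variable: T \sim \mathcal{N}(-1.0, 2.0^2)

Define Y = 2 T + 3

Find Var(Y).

For Y = aT + b: Var(Y) = a² * Var(T)
Var(T) = 2.0^2 = 4
Var(Y) = 2² * 4 = 4 * 4 = 16

16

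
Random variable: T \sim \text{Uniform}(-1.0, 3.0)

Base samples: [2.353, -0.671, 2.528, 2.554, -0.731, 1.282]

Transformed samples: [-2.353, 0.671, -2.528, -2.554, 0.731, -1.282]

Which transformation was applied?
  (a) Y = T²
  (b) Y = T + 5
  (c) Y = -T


Checking option (c) Y = -T:
  T = 2.353 -> Y = -2.353 ✓
  T = -0.671 -> Y = 0.671 ✓
  T = 2.528 -> Y = -2.528 ✓
All samples match this transformation.

(c) -T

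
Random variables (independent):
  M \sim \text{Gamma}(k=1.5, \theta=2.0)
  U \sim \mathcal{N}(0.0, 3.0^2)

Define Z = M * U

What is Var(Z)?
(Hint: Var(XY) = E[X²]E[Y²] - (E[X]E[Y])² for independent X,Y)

Var(XY) = E[X²]E[Y²] - (E[X]E[Y])²
E[M] = 3, Var(M) = 6
E[U] = 0, Var(U) = 9
E[M²] = 6 + 3² = 15
E[U²] = 9 + 0² = 9
Var(Z) = 15*9 - (3*0)²
= 135 - 0 = 135

135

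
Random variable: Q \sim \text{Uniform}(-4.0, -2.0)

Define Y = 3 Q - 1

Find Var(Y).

For Y = aQ + b: Var(Y) = a² * Var(Q)
Var(Q) = (-2 + 4)^2/12 = 0.33333333
Var(Y) = 3² * 0.33333333 = 9 * 0.33333333 = 3

3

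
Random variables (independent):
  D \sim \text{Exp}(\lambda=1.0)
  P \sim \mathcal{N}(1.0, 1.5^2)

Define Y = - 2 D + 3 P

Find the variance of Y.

For independent RVs: Var(aX + bY) = a²Var(X) + b²Var(Y)
Var(D) = 1
Var(P) = 2.25
Var(Y) = (-2)²*1 + 3²*2.25
= 4*1 + 9*2.25 = 24.25

24.25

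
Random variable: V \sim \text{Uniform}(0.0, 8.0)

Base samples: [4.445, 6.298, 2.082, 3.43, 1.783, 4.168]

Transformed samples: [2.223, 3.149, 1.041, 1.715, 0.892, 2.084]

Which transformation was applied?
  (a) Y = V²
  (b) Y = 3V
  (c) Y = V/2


Checking option (c) Y = V/2:
  V = 4.445 -> Y = 2.223 ✓
  V = 6.298 -> Y = 3.149 ✓
  V = 2.082 -> Y = 1.041 ✓
All samples match this transformation.

(c) V/2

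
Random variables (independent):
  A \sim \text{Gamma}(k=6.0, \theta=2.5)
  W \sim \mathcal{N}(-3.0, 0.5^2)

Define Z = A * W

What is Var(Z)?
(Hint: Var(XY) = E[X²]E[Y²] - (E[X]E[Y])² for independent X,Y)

Var(XY) = E[X²]E[Y²] - (E[X]E[Y])²
E[A] = 15, Var(A) = 37.5
E[W] = -3, Var(W) = 0.25
E[A²] = 37.5 + 15² = 262.5
E[W²] = 0.25 + (-3)² = 9.25
Var(Z) = 262.5*9.25 - (15*(-3))²
= 2428.125 - 2025 = 403.125

403.125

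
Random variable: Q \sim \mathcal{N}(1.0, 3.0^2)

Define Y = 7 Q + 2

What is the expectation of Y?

For Y = 7Q + 2:
E[Y] = 7 * E[Q] + 2
E[Q] = 1.0 = 1
E[Y] = 7 * 1 + 2 = 9

9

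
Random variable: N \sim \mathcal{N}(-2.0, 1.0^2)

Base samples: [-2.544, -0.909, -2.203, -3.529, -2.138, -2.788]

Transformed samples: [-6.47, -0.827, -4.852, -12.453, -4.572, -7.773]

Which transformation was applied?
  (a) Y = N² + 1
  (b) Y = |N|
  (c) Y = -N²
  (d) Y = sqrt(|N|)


Checking option (c) Y = -N²:
  N = -2.544 -> Y = -6.47 ✓
  N = -0.909 -> Y = -0.827 ✓
  N = -2.203 -> Y = -4.852 ✓
All samples match this transformation.

(c) -N²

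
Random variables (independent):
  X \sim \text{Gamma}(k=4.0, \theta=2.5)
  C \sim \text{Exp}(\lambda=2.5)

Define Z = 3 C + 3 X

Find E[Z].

E[Z] = 3*E[X] + 3*E[C]
E[X] = 10
E[C] = 0.4
E[Z] = 3*10 + 3*0.4 = 31.2

31.2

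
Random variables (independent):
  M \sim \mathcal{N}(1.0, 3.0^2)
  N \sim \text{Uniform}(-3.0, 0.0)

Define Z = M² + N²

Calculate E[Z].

E[Z] = E[M²] + E[N²]
E[M²] = Var(M) + E[M]² = 9 + 1 = 10
E[N²] = Var(N) + E[N]² = 0.75 + 2.25 = 3
E[Z] = 10 + 3 = 13

13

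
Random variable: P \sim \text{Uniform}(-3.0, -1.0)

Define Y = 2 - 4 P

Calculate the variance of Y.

For Y = aP + b: Var(Y) = a² * Var(P)
Var(P) = (-1 + 3)^2/12 = 0.33333333
Var(Y) = (-4)² * 0.33333333 = 16 * 0.33333333 = 5.3333333

5.3333333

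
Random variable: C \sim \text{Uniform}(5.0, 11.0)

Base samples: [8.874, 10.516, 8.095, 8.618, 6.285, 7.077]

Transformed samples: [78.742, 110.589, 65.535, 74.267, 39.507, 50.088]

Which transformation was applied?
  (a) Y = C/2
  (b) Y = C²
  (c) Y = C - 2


Checking option (b) Y = C²:
  C = 8.874 -> Y = 78.742 ✓
  C = 10.516 -> Y = 110.589 ✓
  C = 8.095 -> Y = 65.535 ✓
All samples match this transformation.

(b) C²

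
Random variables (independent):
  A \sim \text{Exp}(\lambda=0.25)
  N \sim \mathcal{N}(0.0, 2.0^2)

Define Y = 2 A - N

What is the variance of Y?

For independent RVs: Var(aX + bY) = a²Var(X) + b²Var(Y)
Var(A) = 16
Var(N) = 4
Var(Y) = 2²*16 + (-1)²*4
= 4*16 + 1*4 = 68

68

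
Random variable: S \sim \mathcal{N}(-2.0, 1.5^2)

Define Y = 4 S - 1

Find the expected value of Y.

For Y = 4S - 1:
E[Y] = 4 * E[S] - 1
E[S] = -2.0 = -2
E[Y] = 4 * (-2) - 1 = -9

-9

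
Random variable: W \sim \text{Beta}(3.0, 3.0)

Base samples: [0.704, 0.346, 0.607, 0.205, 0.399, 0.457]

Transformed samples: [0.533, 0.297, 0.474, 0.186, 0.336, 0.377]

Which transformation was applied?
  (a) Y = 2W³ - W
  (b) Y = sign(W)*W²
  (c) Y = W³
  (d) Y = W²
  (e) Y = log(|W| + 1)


Checking option (e) Y = log(|W| + 1):
  W = 0.704 -> Y = 0.533 ✓
  W = 0.346 -> Y = 0.297 ✓
  W = 0.607 -> Y = 0.474 ✓
All samples match this transformation.

(e) log(|W| + 1)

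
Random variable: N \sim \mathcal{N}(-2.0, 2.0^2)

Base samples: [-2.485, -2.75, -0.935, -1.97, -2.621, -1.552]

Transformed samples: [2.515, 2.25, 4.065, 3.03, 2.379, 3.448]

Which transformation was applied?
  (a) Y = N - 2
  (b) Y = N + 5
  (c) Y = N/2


Checking option (b) Y = N + 5:
  N = -2.485 -> Y = 2.515 ✓
  N = -2.75 -> Y = 2.25 ✓
  N = -0.935 -> Y = 4.065 ✓
All samples match this transformation.

(b) N + 5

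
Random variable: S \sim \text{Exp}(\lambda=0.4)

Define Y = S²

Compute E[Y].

Using E[X²] = Var(X) + (E[X])²:
E[S] = 2.5
Var(S) = 1/0.4^2 = 6.25
E[S²] = 6.25 + 2.5² = 6.25 + 6.25 = 12.5

12.5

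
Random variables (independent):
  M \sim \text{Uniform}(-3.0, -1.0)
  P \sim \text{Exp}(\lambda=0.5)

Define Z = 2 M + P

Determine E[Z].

E[Z] = 2*E[M] + 1*E[P]
E[M] = -2
E[P] = 2
E[Z] = 2*(-2) + 1*2 = -2

-2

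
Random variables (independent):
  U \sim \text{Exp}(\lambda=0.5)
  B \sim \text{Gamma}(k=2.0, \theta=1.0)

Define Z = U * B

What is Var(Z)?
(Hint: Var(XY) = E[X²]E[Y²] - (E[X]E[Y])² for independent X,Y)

Var(XY) = E[X²]E[Y²] - (E[X]E[Y])²
E[U] = 2, Var(U) = 4
E[B] = 2, Var(B) = 2
E[U²] = 4 + 2² = 8
E[B²] = 2 + 2² = 6
Var(Z) = 8*6 - (2*2)²
= 48 - 16 = 32

32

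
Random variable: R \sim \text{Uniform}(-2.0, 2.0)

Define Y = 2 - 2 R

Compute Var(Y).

For Y = aR + b: Var(Y) = a² * Var(R)
Var(R) = (2 + 2)^2/12 = 1.3333333
Var(Y) = (-2)² * 1.3333333 = 4 * 1.3333333 = 5.3333333

5.3333333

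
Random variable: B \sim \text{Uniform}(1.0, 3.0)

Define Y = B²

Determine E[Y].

E[B²] = Var(B) + (E[B])² = 0.33333333 + 4 = 4.3333333

4.3333333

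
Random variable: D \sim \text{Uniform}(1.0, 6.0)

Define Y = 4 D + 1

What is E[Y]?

For Y = 4D + 1:
E[Y] = 4 * E[D] + 1
E[D] = (1 + 6)/2 = 3.5
E[Y] = 4 * 3.5 + 1 = 15

15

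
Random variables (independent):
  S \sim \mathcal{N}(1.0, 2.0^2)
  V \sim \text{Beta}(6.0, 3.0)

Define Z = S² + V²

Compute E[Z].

E[Z] = E[S²] + E[V²]
E[S²] = Var(S) + E[S]² = 4 + 1 = 5
E[V²] = Var(V) + E[V]² = 0.022222222 + 0.44444444 = 0.46666667
E[Z] = 5 + 0.46666667 = 5.4666667

5.4666667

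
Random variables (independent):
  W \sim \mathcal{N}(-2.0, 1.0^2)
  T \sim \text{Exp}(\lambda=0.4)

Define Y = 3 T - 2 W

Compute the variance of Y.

For independent RVs: Var(aX + bY) = a²Var(X) + b²Var(Y)
Var(W) = 1
Var(T) = 6.25
Var(Y) = (-2)²*1 + 3²*6.25
= 4*1 + 9*6.25 = 60.25

60.25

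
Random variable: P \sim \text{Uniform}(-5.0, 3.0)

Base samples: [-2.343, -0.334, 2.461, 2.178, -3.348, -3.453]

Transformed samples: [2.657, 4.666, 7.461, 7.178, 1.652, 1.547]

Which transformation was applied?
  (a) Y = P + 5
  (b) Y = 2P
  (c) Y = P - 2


Checking option (a) Y = P + 5:
  P = -2.343 -> Y = 2.657 ✓
  P = -0.334 -> Y = 4.666 ✓
  P = 2.461 -> Y = 7.461 ✓
All samples match this transformation.

(a) P + 5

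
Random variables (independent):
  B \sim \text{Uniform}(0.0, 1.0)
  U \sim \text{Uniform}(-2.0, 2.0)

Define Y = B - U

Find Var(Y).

For independent RVs: Var(aX + bY) = a²Var(X) + b²Var(Y)
Var(B) = 0.083333333
Var(U) = 1.3333333
Var(Y) = 1²*0.083333333 + (-1)²*1.3333333
= 1*0.083333333 + 1*1.3333333 = 1.4166667

1.4166667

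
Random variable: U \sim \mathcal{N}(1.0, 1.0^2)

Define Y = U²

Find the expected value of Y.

Using E[X²] = Var(X) + (E[X])²:
E[U] = 1
Var(U) = 1.0^2 = 1
E[U²] = 1 + 1² = 1 + 1 = 2

2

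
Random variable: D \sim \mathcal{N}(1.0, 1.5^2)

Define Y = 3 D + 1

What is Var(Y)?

For Y = aD + b: Var(Y) = a² * Var(D)
Var(D) = 1.5^2 = 2.25
Var(Y) = 3² * 2.25 = 9 * 2.25 = 20.25

20.25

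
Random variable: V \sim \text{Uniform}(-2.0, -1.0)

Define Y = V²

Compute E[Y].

E[V²] = Var(V) + (E[V])² = 0.083333333 + 2.25 = 2.3333333

2.3333333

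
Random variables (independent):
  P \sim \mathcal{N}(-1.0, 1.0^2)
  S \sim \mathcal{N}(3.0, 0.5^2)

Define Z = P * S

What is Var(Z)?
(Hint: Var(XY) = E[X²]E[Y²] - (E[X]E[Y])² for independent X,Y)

Var(XY) = E[X²]E[Y²] - (E[X]E[Y])²
E[P] = -1, Var(P) = 1
E[S] = 3, Var(S) = 0.25
E[P²] = 1 + (-1)² = 2
E[S²] = 0.25 + 3² = 9.25
Var(Z) = 2*9.25 - (-1*3)²
= 18.5 - 9 = 9.5

9.5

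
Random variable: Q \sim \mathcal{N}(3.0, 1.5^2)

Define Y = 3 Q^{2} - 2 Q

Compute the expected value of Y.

E[Y] = 3*E[Q²] - 2*E[Q]
E[Q] = 3
E[Q²] = Var(Q) + (E[Q])² = 2.25 + 9 = 11.25
E[Y] = 3*11.25 - 2*3 = 27.75

27.75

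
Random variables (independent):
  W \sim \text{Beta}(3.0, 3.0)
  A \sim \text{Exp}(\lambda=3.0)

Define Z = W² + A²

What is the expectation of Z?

E[Z] = E[W²] + E[A²]
E[W²] = Var(W) + E[W]² = 0.035714286 + 0.25 = 0.28571429
E[A²] = Var(A) + E[A]² = 0.11111111 + 0.11111111 = 0.22222222
E[Z] = 0.28571429 + 0.22222222 = 0.50793651

0.50793651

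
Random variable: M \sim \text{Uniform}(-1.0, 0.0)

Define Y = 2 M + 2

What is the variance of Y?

For Y = aM + b: Var(Y) = a² * Var(M)
Var(M) = (0 + 1)^2/12 = 0.083333333
Var(Y) = 2² * 0.083333333 = 4 * 0.083333333 = 0.33333333

0.33333333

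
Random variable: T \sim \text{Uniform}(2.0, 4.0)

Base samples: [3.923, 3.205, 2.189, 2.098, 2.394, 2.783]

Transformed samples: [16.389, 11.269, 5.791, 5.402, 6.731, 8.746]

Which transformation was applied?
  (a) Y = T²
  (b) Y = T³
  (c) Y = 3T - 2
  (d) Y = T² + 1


Checking option (d) Y = T² + 1:
  T = 3.923 -> Y = 16.389 ✓
  T = 3.205 -> Y = 11.269 ✓
  T = 2.189 -> Y = 5.791 ✓
All samples match this transformation.

(d) T² + 1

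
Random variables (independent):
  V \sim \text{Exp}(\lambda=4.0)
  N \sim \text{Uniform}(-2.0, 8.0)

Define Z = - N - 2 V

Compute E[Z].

E[Z] = -2*E[V] - 1*E[N]
E[V] = 0.25
E[N] = 3
E[Z] = -2*0.25 - 1*3 = -3.5

-3.5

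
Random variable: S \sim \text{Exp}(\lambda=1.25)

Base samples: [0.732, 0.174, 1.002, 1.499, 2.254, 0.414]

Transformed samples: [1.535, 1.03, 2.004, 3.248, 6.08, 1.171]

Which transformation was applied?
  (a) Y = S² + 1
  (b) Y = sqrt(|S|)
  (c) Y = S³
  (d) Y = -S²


Checking option (a) Y = S² + 1:
  S = 0.732 -> Y = 1.535 ✓
  S = 0.174 -> Y = 1.03 ✓
  S = 1.002 -> Y = 2.004 ✓
All samples match this transformation.

(a) S² + 1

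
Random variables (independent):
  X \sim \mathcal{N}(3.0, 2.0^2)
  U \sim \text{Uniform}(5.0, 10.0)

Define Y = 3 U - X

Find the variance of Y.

For independent RVs: Var(aX + bY) = a²Var(X) + b²Var(Y)
Var(X) = 4
Var(U) = 2.0833333
Var(Y) = (-1)²*4 + 3²*2.0833333
= 1*4 + 9*2.0833333 = 22.75

22.75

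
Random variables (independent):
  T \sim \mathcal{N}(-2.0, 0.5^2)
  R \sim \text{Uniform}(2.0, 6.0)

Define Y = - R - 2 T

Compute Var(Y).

For independent RVs: Var(aX + bY) = a²Var(X) + b²Var(Y)
Var(T) = 0.25
Var(R) = 1.3333333
Var(Y) = (-2)²*0.25 + (-1)²*1.3333333
= 4*0.25 + 1*1.3333333 = 2.3333333

2.3333333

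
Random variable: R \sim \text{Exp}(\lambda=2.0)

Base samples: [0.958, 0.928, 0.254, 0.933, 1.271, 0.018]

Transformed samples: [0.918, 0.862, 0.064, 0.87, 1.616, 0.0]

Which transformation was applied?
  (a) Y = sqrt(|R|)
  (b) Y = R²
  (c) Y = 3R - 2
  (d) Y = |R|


Checking option (b) Y = R²:
  R = 0.958 -> Y = 0.918 ✓
  R = 0.928 -> Y = 0.862 ✓
  R = 0.254 -> Y = 0.064 ✓
All samples match this transformation.

(b) R²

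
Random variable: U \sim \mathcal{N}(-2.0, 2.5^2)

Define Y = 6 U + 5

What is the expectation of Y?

For Y = 6U + 5:
E[Y] = 6 * E[U] + 5
E[U] = -2.0 = -2
E[Y] = 6 * (-2) + 5 = -7

-7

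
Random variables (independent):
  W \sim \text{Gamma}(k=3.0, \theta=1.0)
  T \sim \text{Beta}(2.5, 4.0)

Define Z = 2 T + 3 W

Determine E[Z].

E[Z] = 3*E[W] + 2*E[T]
E[W] = 3
E[T] = 0.38461538
E[Z] = 3*3 + 2*0.38461538 = 9.7692308

9.7692308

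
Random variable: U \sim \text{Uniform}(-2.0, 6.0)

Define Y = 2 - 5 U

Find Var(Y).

For Y = aU + b: Var(Y) = a² * Var(U)
Var(U) = (6 + 2)^2/12 = 5.3333333
Var(Y) = (-5)² * 5.3333333 = 25 * 5.3333333 = 133.33333

133.33333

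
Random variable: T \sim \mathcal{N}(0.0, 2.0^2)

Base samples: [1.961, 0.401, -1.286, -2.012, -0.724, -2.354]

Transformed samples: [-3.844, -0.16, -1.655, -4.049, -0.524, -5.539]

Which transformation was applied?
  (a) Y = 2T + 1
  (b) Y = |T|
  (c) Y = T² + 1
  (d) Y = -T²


Checking option (d) Y = -T²:
  T = 1.961 -> Y = -3.844 ✓
  T = 0.401 -> Y = -0.16 ✓
  T = -1.286 -> Y = -1.655 ✓
All samples match this transformation.

(d) -T²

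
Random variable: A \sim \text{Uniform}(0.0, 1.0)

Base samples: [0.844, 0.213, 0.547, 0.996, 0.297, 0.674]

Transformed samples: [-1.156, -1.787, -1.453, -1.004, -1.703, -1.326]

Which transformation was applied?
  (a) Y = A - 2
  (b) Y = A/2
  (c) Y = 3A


Checking option (a) Y = A - 2:
  A = 0.844 -> Y = -1.156 ✓
  A = 0.213 -> Y = -1.787 ✓
  A = 0.547 -> Y = -1.453 ✓
All samples match this transformation.

(a) A - 2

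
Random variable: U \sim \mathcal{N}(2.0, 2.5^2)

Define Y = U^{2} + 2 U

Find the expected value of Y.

E[Y] = 1*E[U²] + 2*E[U]
E[U] = 2
E[U²] = Var(U) + (E[U])² = 6.25 + 4 = 10.25
E[Y] = 1*10.25 + 2*2 = 14.25

14.25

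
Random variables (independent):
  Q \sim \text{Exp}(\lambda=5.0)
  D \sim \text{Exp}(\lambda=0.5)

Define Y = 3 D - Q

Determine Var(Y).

For independent RVs: Var(aX + bY) = a²Var(X) + b²Var(Y)
Var(Q) = 0.04
Var(D) = 4
Var(Y) = (-1)²*0.04 + 3²*4
= 1*0.04 + 9*4 = 36.04

36.04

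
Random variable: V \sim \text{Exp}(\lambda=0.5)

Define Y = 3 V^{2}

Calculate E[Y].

E[Y] = 3*E[V²]
E[V] = 2
E[V²] = Var(V) + (E[V])² = 4 + 4 = 8
E[Y] = 3*8 = 24

24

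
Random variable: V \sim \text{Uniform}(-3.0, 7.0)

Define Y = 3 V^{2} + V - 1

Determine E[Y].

E[Y] = 3*E[V²] + 1*E[V] - 1
E[V] = 2
E[V²] = Var(V) + (E[V])² = 8.3333333 + 4 = 12.333333
E[Y] = 3*12.333333 + 1*2 - 1 = 38

38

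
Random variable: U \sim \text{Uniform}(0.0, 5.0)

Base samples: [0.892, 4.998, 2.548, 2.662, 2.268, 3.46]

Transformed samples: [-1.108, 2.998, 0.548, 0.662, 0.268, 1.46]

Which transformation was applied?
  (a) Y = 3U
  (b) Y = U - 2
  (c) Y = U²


Checking option (b) Y = U - 2:
  U = 0.892 -> Y = -1.108 ✓
  U = 4.998 -> Y = 2.998 ✓
  U = 2.548 -> Y = 0.548 ✓
All samples match this transformation.

(b) U - 2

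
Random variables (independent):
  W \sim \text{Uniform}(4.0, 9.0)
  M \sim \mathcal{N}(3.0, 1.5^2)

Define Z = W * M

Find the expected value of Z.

For independent RVs: E[XY] = E[X]*E[Y]
E[W] = 6.5
E[M] = 3
E[Z] = 6.5 * 3 = 19.5

19.5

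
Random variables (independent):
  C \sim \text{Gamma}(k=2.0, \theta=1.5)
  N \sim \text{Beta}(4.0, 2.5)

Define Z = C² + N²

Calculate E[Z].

E[Z] = E[C²] + E[N²]
E[C²] = Var(C) + E[C]² = 4.5 + 9 = 13.5
E[N²] = Var(N) + E[N]² = 0.031558185 + 0.37869822 = 0.41025641
E[Z] = 13.5 + 0.41025641 = 13.910256

13.910256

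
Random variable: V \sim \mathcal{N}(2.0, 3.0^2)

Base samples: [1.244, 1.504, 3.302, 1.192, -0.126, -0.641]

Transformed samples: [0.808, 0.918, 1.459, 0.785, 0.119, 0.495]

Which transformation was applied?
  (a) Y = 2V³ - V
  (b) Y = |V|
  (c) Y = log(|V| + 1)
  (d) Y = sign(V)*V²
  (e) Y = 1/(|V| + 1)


Checking option (c) Y = log(|V| + 1):
  V = 1.244 -> Y = 0.808 ✓
  V = 1.504 -> Y = 0.918 ✓
  V = 3.302 -> Y = 1.459 ✓
All samples match this transformation.

(c) log(|V| + 1)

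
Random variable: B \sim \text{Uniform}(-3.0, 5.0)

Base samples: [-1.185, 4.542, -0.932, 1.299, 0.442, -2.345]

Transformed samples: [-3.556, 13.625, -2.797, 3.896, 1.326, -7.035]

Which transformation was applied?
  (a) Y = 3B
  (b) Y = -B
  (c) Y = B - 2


Checking option (a) Y = 3B:
  B = -1.185 -> Y = -3.556 ✓
  B = 4.542 -> Y = 13.625 ✓
  B = -0.932 -> Y = -2.797 ✓
All samples match this transformation.

(a) 3B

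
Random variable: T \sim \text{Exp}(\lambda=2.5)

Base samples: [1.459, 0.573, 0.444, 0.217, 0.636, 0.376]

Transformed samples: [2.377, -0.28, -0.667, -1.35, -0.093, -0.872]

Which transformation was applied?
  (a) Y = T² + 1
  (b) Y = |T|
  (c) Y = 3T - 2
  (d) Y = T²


Checking option (c) Y = 3T - 2:
  T = 1.459 -> Y = 2.377 ✓
  T = 0.573 -> Y = -0.28 ✓
  T = 0.444 -> Y = -0.667 ✓
All samples match this transformation.

(c) 3T - 2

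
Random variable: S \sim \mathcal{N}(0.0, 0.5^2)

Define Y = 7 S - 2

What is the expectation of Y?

For Y = 7S - 2:
E[Y] = 7 * E[S] - 2
E[S] = 0.0 = 0
E[Y] = 7 * 0 - 2 = -2

-2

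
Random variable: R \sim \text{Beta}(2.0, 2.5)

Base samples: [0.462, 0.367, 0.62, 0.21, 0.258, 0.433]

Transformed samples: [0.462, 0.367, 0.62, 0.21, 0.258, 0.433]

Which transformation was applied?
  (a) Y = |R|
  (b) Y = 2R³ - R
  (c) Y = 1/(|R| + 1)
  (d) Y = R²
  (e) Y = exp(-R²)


Checking option (a) Y = |R|:
  R = 0.462 -> Y = 0.462 ✓
  R = 0.367 -> Y = 0.367 ✓
  R = 0.62 -> Y = 0.62 ✓
All samples match this transformation.

(a) |R|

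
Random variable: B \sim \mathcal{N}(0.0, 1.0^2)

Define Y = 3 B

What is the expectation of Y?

For Y = 3B:
E[Y] = 3 * E[B]
E[B] = 0.0 = 0
E[Y] = 3 * 0 = 0

0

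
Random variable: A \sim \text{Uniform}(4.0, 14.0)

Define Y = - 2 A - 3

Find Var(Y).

For Y = aA + b: Var(Y) = a² * Var(A)
Var(A) = (14 - 4)^2/12 = 8.3333333
Var(Y) = (-2)² * 8.3333333 = 4 * 8.3333333 = 33.333333

33.333333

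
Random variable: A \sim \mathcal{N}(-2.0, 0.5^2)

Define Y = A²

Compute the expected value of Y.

E[A²] = Var(A) + (E[A])² = 0.25 + 4 = 4.25

4.25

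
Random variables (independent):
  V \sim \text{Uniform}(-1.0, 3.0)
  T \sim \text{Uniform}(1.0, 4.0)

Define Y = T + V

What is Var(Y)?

For independent RVs: Var(aX + bY) = a²Var(X) + b²Var(Y)
Var(V) = 1.3333333
Var(T) = 0.75
Var(Y) = 1²*1.3333333 + 1²*0.75
= 1*1.3333333 + 1*0.75 = 2.0833333

2.0833333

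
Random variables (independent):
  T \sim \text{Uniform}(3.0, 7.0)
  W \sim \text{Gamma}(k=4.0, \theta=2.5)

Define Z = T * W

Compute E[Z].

For independent RVs: E[XY] = E[X]*E[Y]
E[T] = 5
E[W] = 10
E[Z] = 5 * 10 = 50

50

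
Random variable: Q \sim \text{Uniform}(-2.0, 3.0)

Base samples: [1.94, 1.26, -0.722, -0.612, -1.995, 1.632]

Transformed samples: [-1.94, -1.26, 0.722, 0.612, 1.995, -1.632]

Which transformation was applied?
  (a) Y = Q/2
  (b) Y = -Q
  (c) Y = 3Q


Checking option (b) Y = -Q:
  Q = 1.94 -> Y = -1.94 ✓
  Q = 1.26 -> Y = -1.26 ✓
  Q = -0.722 -> Y = 0.722 ✓
All samples match this transformation.

(b) -Q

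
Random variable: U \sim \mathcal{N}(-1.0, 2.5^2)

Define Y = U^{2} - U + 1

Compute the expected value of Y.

E[Y] = 1*E[U²] - 1*E[U] + 1
E[U] = -1
E[U²] = Var(U) + (E[U])² = 6.25 + 1 = 7.25
E[Y] = 1*7.25 - 1*(-1) + 1 = 9.25

9.25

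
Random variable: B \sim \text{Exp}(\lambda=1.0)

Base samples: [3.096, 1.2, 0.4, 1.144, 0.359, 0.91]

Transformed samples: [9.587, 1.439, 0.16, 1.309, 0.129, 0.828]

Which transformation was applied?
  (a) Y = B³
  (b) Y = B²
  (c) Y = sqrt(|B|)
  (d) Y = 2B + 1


Checking option (b) Y = B²:
  B = 3.096 -> Y = 9.587 ✓
  B = 1.2 -> Y = 1.439 ✓
  B = 0.4 -> Y = 0.16 ✓
All samples match this transformation.

(b) B²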